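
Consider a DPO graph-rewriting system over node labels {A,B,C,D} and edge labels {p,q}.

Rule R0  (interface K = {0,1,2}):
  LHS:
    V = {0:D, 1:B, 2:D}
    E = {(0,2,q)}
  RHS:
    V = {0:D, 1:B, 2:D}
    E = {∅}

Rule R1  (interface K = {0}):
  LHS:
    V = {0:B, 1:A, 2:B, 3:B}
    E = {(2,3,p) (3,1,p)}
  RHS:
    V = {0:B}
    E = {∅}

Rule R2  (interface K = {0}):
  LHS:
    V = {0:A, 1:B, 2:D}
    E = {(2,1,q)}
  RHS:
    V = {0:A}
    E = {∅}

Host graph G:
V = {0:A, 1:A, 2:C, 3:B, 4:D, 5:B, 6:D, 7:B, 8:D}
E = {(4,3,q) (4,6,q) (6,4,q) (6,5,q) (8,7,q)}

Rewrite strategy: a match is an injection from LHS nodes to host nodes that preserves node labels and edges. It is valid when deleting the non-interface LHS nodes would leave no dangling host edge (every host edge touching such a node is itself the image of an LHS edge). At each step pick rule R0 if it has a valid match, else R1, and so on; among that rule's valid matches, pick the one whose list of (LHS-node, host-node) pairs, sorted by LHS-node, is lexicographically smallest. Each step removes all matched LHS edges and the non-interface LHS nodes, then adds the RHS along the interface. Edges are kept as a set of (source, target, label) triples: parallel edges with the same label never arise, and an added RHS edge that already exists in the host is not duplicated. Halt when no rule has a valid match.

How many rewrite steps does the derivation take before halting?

Answer: 5

Steps:
initial: |V|=9 |E|=5  E = 4-q->3 4-q->6 6-q->4 6-q->5 8-q->7
step 1: apply R0 at {0↦4, 1↦3, 2↦6}  → |V|=9 |E|=4  E = 4-q->3 6-q->4 6-q->5 8-q->7
step 2: apply R0 at {0↦6, 1↦3, 2↦4}  → |V|=9 |E|=3  E = 4-q->3 6-q->5 8-q->7
step 3: apply R2 at {0↦0, 1↦3, 2↦4}  → |V|=7 |E|=2  E = 6-q->5 8-q->7
step 4: apply R2 at {0↦0, 1↦5, 2↦6}  → |V|=5 |E|=1  E = 8-q->7
step 5: apply R2 at {0↦0, 1↦7, 2↦8}  → |V|=3 |E|=0  E = ∅
halt: no rule applies after step 5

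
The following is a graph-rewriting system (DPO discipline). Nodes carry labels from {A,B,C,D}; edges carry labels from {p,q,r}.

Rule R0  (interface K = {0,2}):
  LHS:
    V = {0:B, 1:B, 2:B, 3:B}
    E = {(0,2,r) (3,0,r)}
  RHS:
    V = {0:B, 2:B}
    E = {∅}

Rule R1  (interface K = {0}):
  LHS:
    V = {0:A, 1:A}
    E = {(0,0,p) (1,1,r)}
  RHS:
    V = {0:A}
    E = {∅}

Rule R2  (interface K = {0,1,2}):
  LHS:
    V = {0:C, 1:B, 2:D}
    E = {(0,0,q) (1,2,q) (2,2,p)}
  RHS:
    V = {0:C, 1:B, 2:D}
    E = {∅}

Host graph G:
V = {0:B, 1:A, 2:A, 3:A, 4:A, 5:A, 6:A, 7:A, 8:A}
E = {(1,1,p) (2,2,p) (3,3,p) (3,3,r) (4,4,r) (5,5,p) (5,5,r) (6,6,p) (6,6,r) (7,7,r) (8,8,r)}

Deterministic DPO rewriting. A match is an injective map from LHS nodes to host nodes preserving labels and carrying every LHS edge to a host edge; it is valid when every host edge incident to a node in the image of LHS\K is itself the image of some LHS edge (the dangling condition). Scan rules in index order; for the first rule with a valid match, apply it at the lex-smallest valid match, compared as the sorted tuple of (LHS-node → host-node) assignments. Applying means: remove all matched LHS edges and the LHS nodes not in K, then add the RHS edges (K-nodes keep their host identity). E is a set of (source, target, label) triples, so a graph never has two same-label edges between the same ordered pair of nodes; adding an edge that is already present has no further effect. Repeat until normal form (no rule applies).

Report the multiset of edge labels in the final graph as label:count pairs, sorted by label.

Answer: r:1

Steps:
start.  V:9 E:11  edges: 1-p->1 2-p->2 3-p->3 3-r->3 4-r->4 5-p->5 5-r->5 6-p->6 6-r->6 7-r->7 8-r->8
1. fire R1 via {0↦1, 1↦4}  →  V:8 E:9  edges: 2-p->2 3-p->3 3-r->3 5-p->5 5-r->5 6-p->6 6-r->6 7-r->7 8-r->8
2. fire R1 via {0↦2, 1↦7}  →  V:7 E:7  edges: 3-p->3 3-r->3 5-p->5 5-r->5 6-p->6 6-r->6 8-r->8
3. fire R1 via {0↦3, 1↦8}  →  V:6 E:5  edges: 3-r->3 5-p->5 5-r->5 6-p->6 6-r->6
4. fire R1 via {0↦5, 1↦3}  →  V:5 E:3  edges: 5-r->5 6-p->6 6-r->6
5. fire R1 via {0↦6, 1↦5}  →  V:4 E:1  edges: 6-r->6
halt: no rule applies after step 5
NF edges: [(6, 6, 'r')]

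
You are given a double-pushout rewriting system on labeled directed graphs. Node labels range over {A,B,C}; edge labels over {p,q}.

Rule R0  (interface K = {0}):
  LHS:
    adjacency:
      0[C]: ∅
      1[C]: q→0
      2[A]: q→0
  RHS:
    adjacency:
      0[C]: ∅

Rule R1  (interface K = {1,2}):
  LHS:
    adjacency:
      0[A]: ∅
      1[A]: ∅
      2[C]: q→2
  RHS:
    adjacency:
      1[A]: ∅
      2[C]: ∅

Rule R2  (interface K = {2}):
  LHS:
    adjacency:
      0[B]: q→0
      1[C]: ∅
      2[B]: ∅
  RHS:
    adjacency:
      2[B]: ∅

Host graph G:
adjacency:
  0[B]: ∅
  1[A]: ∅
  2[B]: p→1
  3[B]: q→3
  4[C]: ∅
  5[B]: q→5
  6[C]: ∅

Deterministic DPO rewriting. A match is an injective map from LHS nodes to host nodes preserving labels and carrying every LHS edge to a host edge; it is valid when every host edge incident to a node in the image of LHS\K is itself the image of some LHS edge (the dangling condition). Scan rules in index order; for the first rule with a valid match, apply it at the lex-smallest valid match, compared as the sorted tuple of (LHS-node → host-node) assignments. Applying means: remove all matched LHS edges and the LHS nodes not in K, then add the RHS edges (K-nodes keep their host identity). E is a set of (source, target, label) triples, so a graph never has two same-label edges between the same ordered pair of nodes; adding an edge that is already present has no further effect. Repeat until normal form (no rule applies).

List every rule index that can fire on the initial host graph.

Answer: [R2]

Steps:
R0: no valid match — LHS pattern not found
R1: no valid match — LHS pattern not found
R2: 12 valid matches — {0↦3, 1↦4, 2↦0}, {0↦3, 1↦4, 2↦2}, {0↦3, 1↦4, 2↦5} (+9 more)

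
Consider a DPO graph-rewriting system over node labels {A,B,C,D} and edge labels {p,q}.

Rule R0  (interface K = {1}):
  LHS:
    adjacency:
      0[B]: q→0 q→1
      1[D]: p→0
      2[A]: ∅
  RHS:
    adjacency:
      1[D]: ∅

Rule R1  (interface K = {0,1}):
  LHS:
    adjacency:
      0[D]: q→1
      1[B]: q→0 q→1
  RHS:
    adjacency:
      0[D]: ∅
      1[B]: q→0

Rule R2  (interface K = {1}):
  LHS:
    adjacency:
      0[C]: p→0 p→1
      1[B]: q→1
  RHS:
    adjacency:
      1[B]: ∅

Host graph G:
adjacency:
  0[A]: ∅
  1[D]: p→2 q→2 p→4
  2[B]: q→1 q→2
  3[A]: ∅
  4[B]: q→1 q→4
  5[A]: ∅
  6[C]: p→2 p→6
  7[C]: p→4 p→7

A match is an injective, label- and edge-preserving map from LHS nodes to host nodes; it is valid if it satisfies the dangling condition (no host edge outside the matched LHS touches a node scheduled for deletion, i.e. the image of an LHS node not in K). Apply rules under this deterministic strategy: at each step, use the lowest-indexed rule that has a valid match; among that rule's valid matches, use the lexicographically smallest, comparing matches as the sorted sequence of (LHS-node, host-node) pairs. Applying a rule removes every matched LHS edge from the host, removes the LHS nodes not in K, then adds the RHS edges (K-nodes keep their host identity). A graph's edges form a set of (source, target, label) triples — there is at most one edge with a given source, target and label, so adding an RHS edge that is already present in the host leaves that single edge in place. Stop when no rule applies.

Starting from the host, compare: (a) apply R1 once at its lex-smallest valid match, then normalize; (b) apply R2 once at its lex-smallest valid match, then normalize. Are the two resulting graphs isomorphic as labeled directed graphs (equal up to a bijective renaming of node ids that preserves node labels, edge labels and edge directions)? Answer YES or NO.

branch R1-first: apply at {0↦1, 1↦2} → |E|=9, then 1 more step(s) → NF |V|=7 |E|=6 V={0:A, 1:D, 2:B, 3:A, 4:B, 5:A, 6:C} E=1-p->2 1-p->4 2-q->1 4-q->1 6-p->2 6-p->6
branch R2-first: apply at {0↦6, 1↦2} → |E|=8, then 1 more step(s) → NF |V|=6 |E|=5 V={0:A, 1:D, 2:B, 3:A, 4:B, 5:A} E=1-p->2 1-q->2 1-p->4 2-q->1 4-q->1
graphs not isomorphic

Answer: NO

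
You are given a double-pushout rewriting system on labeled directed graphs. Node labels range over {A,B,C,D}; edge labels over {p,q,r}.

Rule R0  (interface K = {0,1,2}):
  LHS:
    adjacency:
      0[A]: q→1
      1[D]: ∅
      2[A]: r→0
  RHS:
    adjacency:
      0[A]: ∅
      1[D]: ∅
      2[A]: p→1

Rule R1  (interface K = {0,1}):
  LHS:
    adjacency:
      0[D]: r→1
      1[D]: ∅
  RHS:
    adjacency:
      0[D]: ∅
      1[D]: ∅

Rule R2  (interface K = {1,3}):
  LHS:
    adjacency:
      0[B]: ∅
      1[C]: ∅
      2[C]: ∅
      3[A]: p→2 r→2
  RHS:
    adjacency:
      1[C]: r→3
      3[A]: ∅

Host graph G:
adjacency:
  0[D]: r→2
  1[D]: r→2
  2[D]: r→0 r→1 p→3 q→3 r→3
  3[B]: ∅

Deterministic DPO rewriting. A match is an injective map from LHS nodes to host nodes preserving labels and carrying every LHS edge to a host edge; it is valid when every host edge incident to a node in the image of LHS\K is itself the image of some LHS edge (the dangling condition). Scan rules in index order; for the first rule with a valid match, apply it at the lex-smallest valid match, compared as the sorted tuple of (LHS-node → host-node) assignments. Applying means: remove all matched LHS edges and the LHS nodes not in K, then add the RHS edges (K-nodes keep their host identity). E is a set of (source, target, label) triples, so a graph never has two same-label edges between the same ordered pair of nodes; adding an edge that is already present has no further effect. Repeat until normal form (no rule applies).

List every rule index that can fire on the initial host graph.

R0: no valid match — LHS pattern not found
R1: 4 valid matches — {0↦0, 1↦2}, {0↦1, 1↦2}, {0↦2, 1↦0} (+1 more)
R2: no valid match — LHS pattern not found

Answer: [R1]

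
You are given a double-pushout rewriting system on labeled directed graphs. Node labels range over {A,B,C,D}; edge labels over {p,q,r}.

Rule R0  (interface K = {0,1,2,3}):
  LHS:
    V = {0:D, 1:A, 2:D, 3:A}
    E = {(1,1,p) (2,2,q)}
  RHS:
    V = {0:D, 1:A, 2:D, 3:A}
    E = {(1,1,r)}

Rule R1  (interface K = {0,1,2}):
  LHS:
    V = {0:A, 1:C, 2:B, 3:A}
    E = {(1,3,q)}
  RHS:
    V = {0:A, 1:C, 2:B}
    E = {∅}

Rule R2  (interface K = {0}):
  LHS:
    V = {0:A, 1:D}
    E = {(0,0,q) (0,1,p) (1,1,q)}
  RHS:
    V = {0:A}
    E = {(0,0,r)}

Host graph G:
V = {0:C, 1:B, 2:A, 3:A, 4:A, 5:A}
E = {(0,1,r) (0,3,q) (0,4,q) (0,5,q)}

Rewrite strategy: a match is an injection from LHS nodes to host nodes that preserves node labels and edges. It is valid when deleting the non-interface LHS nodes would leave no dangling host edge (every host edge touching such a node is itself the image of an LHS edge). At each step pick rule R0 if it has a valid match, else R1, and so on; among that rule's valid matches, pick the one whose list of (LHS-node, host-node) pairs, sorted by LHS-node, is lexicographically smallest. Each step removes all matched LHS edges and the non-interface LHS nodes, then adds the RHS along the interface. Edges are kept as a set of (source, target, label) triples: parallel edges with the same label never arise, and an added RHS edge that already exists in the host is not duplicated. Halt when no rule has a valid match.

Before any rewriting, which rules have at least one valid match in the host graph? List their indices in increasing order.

R0: no valid match — LHS pattern not found
R1: 9 valid matches — {0↦2, 1↦0, 2↦1, 3↦3}, {0↦2, 1↦0, 2↦1, 3↦4}, {0↦2, 1↦0, 2↦1, 3↦5} (+6 more)
R2: no valid match — LHS pattern not found

Answer: [R1]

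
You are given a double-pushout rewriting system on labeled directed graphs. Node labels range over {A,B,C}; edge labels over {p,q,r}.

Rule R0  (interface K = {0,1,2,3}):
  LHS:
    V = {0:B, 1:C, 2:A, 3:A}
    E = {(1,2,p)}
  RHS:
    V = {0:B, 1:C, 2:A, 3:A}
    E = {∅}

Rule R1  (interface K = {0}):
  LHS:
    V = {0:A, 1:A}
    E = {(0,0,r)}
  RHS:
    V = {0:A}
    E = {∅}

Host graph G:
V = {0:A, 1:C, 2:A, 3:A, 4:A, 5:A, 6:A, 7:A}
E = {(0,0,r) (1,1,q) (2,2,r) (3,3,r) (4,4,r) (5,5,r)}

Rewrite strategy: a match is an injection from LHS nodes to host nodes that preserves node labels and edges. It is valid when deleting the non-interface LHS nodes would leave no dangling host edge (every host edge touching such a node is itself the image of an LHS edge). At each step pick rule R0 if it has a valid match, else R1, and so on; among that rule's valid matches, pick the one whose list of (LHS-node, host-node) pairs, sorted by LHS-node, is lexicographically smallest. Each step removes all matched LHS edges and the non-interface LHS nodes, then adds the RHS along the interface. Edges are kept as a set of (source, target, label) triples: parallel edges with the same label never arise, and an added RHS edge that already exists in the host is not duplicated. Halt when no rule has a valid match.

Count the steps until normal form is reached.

Answer: 5

Derivation:
initial: |V|=8 |E|=6  E = 0-r->0 1-q->1 2-r->2 3-r->3 4-r->4 5-r->5
step 1: apply R1 at {0↦0, 1↦6}  → |V|=7 |E|=5  E = 1-q->1 2-r->2 3-r->3 4-r->4 5-r->5
step 2: apply R1 at {0↦2, 1↦0}  → |V|=6 |E|=4  E = 1-q->1 3-r->3 4-r->4 5-r->5
step 3: apply R1 at {0↦3, 1↦2}  → |V|=5 |E|=3  E = 1-q->1 4-r->4 5-r->5
step 4: apply R1 at {0↦4, 1↦3}  → |V|=4 |E|=2  E = 1-q->1 5-r->5
step 5: apply R1 at {0↦5, 1↦4}  → |V|=3 |E|=1  E = 1-q->1
normal form: no rule applies after step 5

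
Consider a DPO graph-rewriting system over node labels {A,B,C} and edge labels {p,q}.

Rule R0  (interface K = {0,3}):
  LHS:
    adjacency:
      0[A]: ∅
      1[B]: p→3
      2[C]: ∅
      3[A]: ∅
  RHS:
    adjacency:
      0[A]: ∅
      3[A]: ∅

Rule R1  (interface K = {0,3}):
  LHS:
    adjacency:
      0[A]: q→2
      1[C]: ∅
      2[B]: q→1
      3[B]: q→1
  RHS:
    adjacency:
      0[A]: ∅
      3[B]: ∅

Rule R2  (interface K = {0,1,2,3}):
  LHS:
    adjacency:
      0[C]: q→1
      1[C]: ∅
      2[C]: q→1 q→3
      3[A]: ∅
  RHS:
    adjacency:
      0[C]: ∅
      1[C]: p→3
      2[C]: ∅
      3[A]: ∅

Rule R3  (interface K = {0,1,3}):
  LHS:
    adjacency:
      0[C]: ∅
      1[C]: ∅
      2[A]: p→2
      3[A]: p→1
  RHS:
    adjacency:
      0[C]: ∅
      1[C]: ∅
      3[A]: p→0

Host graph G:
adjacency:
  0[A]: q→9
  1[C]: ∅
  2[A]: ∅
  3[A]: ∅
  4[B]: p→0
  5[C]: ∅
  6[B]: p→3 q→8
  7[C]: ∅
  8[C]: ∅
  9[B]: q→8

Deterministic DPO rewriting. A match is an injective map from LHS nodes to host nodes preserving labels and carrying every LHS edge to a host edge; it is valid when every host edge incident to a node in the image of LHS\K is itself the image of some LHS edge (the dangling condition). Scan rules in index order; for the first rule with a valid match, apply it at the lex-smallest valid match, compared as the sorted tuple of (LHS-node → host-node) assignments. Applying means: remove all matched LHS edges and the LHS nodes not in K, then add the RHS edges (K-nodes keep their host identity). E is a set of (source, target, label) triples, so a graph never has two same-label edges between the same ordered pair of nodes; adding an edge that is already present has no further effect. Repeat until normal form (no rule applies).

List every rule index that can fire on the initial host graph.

Answer: [R0,R1]

Derivation:
R0: 6 valid matches — {0↦2, 1↦4, 2↦1, 3↦0}, {0↦2, 1↦4, 2↦5, 3↦0}, {0↦2, 1↦4, 2↦7, 3↦0} (+3 more)
R1: 1 valid match — {0↦0, 1↦8, 2↦9, 3↦6}
R2: no valid match — LHS pattern not found
R3: no valid match — LHS pattern not found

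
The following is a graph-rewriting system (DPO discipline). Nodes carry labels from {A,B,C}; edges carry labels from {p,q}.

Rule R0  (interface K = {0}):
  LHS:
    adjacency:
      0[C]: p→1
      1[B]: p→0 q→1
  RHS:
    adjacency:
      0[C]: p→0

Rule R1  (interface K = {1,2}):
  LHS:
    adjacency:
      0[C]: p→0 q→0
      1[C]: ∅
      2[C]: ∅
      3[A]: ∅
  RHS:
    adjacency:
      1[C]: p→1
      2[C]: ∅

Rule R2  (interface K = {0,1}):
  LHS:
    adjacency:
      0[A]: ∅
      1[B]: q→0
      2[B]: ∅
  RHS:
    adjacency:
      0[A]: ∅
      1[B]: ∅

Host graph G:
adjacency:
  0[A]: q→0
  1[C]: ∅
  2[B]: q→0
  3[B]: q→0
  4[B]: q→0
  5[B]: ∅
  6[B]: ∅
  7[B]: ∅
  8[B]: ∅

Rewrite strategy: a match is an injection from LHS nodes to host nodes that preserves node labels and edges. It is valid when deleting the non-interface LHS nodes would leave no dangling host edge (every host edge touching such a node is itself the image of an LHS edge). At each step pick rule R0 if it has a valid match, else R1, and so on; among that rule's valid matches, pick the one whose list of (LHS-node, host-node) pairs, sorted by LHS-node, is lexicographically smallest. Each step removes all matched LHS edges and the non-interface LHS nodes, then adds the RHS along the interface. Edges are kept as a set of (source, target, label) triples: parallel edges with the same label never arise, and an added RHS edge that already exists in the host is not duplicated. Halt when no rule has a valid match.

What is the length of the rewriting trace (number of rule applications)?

[0] host  ⇒  9 nodes, 4 edges  {0-q->0 2-q->0 3-q->0 4-q->0}
[1] R2 @ {0↦0, 1↦2, 2↦5}  ⇒  8 nodes, 3 edges  {0-q->0 3-q->0 4-q->0}
[2] R2 @ {0↦0, 1↦3, 2↦2}  ⇒  7 nodes, 2 edges  {0-q->0 4-q->0}
[3] R2 @ {0↦0, 1↦4, 2↦3}  ⇒  6 nodes, 1 edges  {0-q->0}
halt: no rule applies after step 3

Answer: 3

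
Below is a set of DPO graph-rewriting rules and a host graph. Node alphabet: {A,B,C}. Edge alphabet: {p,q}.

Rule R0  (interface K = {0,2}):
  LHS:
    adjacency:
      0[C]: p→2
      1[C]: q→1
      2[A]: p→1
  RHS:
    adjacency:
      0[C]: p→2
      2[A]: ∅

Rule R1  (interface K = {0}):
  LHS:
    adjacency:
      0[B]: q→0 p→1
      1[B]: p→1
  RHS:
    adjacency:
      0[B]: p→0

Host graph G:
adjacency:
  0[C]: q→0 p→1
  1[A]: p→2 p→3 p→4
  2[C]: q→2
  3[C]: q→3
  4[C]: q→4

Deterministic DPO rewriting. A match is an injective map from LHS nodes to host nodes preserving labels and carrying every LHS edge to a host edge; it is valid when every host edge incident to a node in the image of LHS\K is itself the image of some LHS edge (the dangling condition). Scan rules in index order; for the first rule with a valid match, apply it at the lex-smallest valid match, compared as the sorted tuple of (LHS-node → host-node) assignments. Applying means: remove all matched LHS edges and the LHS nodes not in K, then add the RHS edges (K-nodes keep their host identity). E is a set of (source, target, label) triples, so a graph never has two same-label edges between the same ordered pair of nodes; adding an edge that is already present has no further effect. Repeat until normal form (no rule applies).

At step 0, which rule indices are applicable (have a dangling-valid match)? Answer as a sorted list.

Answer: [R0]

Derivation:
R0: 3 valid matches — {0↦0, 1↦2, 2↦1}, {0↦0, 1↦3, 2↦1}, {0↦0, 1↦4, 2↦1}
R1: no valid match — LHS pattern not found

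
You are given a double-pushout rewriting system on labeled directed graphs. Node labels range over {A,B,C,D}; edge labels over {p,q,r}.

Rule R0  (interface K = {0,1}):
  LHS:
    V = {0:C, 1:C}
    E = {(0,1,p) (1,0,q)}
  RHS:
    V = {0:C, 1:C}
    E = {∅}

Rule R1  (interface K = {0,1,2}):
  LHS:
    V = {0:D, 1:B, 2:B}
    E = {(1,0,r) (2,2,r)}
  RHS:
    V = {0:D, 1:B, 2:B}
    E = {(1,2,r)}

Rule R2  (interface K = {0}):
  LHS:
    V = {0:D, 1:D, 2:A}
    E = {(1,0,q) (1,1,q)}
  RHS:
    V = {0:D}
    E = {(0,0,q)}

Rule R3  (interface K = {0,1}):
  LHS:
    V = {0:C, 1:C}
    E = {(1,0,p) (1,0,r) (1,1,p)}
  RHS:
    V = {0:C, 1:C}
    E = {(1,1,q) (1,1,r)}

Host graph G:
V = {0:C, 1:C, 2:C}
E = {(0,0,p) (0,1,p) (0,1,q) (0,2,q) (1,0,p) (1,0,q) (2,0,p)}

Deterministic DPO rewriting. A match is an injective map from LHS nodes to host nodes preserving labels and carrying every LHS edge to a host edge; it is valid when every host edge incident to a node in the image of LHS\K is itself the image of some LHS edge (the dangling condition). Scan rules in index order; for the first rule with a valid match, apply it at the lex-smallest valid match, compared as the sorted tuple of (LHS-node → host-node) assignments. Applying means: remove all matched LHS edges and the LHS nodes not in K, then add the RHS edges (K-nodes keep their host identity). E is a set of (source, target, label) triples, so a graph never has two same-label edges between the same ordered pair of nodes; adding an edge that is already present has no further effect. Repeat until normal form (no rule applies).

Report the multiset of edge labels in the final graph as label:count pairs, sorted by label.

start.  V:3 E:7  edges: 0-p->0 0-p->1 0-q->1 0-q->2 1-p->0 1-q->0 2-p->0
1. fire R0 via {0↦0, 1↦1}  →  V:3 E:5  edges: 0-p->0 0-q->1 0-q->2 1-p->0 2-p->0
2. fire R0 via {0↦1, 1↦0}  →  V:3 E:3  edges: 0-p->0 0-q->2 2-p->0
3. fire R0 via {0↦2, 1↦0}  →  V:3 E:1  edges: 0-p->0
normal form: no rule applies after step 3
NF edges: [(0, 0, 'p')]

Answer: p:1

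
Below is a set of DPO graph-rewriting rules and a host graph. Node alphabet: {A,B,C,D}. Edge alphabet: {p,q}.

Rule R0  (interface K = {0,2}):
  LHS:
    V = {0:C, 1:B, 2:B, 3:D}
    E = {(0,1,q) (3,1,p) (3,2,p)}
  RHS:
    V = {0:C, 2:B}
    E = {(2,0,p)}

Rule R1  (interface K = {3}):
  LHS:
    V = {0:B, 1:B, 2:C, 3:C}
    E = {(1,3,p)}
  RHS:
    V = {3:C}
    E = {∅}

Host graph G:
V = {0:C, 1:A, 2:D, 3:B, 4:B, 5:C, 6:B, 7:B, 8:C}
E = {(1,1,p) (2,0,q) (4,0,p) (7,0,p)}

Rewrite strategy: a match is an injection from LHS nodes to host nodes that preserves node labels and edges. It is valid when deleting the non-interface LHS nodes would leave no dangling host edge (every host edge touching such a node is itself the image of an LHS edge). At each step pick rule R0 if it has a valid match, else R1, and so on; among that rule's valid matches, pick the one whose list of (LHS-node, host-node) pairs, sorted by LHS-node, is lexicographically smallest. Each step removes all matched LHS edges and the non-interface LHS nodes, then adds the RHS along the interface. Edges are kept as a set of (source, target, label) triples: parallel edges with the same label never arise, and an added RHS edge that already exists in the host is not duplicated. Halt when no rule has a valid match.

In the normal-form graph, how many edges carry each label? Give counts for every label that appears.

Answer: p:1 q:1

Steps:
initial: |V|=9 |E|=4  E = 1-p->1 2-q->0 4-p->0 7-p->0
step 1: apply R1 at {0↦3, 1↦4, 2↦5, 3↦0}  → |V|=6 |E|=3  E = 1-p->1 2-q->0 7-p->0
step 2: apply R1 at {0↦6, 1↦7, 2↦8, 3↦0}  → |V|=3 |E|=2  E = 1-p->1 2-q->0
normal form: no rule applies after step 2
NF edges: [(1, 1, 'p'), (2, 0, 'q')]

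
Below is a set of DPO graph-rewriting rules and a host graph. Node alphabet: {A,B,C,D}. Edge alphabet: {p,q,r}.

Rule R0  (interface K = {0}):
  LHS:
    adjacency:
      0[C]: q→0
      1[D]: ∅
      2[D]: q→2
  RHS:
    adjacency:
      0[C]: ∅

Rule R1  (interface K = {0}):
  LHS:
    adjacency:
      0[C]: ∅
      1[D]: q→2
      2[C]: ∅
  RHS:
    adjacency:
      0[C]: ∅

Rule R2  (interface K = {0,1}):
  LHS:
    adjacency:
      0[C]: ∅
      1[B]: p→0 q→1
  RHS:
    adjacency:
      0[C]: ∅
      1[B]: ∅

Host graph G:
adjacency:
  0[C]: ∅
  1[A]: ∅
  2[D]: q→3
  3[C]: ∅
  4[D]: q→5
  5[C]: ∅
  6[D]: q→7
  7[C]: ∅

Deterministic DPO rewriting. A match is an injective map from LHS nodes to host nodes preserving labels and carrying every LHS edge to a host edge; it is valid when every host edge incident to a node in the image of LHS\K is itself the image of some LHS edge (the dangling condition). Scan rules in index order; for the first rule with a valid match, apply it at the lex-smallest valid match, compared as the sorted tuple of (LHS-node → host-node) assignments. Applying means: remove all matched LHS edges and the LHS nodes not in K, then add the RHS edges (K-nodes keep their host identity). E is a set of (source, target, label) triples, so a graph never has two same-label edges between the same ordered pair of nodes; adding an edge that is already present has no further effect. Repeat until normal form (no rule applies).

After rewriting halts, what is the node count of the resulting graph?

Answer: 2

Rewrite trace:
start.  V:8 E:3  edges: 2-q->3 4-q->5 6-q->7
1. fire R1 via {0↦0, 1↦2, 2↦3}  →  V:6 E:2  edges: 4-q->5 6-q->7
2. fire R1 via {0↦0, 1↦4, 2↦5}  →  V:4 E:1  edges: 6-q->7
3. fire R1 via {0↦0, 1↦6, 2↦7}  →  V:2 E:0  edges: ∅
final graph: no rule applies after step 3
NF nodes: {0:C, 1:A}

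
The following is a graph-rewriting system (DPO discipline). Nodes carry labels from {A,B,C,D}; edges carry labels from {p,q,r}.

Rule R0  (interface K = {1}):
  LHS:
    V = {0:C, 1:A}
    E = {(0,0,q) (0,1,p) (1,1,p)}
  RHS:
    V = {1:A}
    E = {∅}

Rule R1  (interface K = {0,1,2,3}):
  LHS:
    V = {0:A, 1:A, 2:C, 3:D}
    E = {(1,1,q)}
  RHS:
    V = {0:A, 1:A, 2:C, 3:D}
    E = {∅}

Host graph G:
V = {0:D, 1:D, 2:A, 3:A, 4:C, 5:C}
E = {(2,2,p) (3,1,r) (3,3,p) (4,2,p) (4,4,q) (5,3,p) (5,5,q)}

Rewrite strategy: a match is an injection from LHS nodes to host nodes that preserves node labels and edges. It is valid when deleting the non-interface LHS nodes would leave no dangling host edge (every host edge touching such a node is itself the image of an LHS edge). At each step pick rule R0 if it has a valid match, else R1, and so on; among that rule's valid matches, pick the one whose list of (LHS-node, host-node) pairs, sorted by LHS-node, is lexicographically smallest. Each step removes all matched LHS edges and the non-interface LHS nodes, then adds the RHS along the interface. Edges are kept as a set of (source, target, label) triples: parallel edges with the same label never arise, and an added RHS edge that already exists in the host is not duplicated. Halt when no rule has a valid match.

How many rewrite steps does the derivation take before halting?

initial: |V|=6 |E|=7  E = 2-p->2 3-r->1 3-p->3 4-p->2 4-q->4 5-p->3 5-q->5
step 1: apply R0 at {0↦4, 1↦2}  → |V|=5 |E|=4  E = 3-r->1 3-p->3 5-p->3 5-q->5
step 2: apply R0 at {0↦5, 1↦3}  → |V|=4 |E|=1  E = 3-r->1
halt: no rule applies after step 2

Answer: 2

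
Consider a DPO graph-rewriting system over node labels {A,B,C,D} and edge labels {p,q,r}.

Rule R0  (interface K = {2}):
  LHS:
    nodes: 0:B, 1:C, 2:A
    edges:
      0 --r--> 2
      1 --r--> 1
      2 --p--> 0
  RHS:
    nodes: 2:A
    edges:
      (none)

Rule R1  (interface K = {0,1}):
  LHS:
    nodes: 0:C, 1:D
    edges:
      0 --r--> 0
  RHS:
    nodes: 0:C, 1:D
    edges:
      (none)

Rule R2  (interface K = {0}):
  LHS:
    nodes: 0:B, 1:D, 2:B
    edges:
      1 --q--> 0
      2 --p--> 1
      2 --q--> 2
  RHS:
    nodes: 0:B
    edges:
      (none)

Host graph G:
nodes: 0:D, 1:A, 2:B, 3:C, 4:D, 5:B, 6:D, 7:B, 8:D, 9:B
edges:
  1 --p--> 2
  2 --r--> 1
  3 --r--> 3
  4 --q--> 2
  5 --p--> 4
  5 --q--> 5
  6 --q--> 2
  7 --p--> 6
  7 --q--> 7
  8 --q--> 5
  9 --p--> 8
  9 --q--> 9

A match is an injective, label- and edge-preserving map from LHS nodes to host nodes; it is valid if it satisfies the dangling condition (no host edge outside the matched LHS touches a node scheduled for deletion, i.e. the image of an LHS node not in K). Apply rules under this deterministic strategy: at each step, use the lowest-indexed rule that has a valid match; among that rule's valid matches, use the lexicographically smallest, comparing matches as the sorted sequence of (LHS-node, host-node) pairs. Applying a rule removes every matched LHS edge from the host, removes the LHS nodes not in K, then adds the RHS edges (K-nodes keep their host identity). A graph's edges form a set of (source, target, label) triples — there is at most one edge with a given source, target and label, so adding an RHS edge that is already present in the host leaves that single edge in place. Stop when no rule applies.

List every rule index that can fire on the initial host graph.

Answer: [R1,R2]

Derivation:
R0: no valid match — 1 raw match, all fail dangling condition
R1: 4 valid matches — {0↦3, 1↦0}, {0↦3, 1↦4}, {0↦3, 1↦6} (+1 more)
R2: 2 valid matches — {0↦2, 1↦6, 2↦7}, {0↦5, 1↦8, 2↦9}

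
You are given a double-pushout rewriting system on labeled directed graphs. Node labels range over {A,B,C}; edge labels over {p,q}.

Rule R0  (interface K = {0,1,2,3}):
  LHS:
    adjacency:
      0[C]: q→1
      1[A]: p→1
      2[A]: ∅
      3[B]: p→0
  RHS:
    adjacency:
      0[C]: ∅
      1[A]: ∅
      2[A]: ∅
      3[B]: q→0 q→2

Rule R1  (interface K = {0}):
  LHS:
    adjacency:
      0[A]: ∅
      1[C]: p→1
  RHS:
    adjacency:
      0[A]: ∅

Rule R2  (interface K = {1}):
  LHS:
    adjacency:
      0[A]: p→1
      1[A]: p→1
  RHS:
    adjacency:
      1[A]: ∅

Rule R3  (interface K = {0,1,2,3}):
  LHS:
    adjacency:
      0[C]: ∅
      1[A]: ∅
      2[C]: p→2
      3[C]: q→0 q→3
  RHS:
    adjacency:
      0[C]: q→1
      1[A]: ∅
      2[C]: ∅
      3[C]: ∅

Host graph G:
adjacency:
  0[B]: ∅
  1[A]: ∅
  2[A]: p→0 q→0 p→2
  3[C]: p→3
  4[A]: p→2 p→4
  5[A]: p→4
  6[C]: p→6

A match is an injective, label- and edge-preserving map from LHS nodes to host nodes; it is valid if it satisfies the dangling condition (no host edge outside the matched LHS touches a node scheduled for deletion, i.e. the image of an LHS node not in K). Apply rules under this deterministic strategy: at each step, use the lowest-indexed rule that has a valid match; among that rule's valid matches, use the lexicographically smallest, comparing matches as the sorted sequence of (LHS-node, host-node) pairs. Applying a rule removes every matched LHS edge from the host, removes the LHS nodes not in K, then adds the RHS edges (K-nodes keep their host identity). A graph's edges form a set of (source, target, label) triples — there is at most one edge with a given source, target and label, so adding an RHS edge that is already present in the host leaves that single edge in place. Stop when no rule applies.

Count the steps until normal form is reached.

Answer: 4

Derivation:
initial: |V|=7 |E|=8  E = 2-p->0 2-q->0 2-p->2 3-p->3 4-p->2 4-p->4 5-p->4 6-p->6
step 1: apply R1 at {0↦1, 1↦3}  → |V|=6 |E|=7  E = 2-p->0 2-q->0 2-p->2 4-p->2 4-p->4 5-p->4 6-p->6
step 2: apply R1 at {0↦1, 1↦6}  → |V|=5 |E|=6  E = 2-p->0 2-q->0 2-p->2 4-p->2 4-p->4 5-p->4
step 3: apply R2 at {0↦5, 1↦4}  → |V|=4 |E|=4  E = 2-p->0 2-q->0 2-p->2 4-p->2
step 4: apply R2 at {0↦4, 1↦2}  → |V|=3 |E|=2  E = 2-p->0 2-q->0
normal form: no rule applies after step 4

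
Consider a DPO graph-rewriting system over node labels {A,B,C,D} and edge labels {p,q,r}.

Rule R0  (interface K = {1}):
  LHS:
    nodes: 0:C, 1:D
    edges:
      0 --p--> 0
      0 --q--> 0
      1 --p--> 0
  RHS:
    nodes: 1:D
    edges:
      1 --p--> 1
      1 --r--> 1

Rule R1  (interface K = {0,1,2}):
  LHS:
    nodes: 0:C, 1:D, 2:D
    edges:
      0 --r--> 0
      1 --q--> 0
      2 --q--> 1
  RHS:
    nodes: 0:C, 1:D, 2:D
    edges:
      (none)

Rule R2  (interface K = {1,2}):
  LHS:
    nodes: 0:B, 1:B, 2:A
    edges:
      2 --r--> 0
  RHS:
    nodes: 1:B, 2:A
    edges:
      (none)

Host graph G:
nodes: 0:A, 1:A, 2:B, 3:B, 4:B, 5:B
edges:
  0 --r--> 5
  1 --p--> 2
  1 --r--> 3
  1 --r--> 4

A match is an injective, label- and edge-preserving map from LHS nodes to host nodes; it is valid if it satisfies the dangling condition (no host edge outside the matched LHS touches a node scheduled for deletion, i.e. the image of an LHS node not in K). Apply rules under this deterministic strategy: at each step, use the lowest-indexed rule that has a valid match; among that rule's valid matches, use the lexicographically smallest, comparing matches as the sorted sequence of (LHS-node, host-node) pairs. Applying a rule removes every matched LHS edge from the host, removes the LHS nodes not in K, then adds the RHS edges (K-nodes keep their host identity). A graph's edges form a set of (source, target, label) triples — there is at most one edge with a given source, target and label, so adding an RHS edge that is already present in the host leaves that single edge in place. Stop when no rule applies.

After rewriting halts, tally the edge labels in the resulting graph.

Answer: p:1

Rewrite trace:
[0] host  ⇒  6 nodes, 4 edges  {0-r->5 1-p->2 1-r->3 1-r->4}
[1] R2 @ {0↦3, 1↦2, 2↦1}  ⇒  5 nodes, 3 edges  {0-r->5 1-p->2 1-r->4}
[2] R2 @ {0↦4, 1↦2, 2↦1}  ⇒  4 nodes, 2 edges  {0-r->5 1-p->2}
[3] R2 @ {0↦5, 1↦2, 2↦0}  ⇒  3 nodes, 1 edges  {1-p->2}
halt: no rule applies after step 3
NF edges: [(1, 2, 'p')]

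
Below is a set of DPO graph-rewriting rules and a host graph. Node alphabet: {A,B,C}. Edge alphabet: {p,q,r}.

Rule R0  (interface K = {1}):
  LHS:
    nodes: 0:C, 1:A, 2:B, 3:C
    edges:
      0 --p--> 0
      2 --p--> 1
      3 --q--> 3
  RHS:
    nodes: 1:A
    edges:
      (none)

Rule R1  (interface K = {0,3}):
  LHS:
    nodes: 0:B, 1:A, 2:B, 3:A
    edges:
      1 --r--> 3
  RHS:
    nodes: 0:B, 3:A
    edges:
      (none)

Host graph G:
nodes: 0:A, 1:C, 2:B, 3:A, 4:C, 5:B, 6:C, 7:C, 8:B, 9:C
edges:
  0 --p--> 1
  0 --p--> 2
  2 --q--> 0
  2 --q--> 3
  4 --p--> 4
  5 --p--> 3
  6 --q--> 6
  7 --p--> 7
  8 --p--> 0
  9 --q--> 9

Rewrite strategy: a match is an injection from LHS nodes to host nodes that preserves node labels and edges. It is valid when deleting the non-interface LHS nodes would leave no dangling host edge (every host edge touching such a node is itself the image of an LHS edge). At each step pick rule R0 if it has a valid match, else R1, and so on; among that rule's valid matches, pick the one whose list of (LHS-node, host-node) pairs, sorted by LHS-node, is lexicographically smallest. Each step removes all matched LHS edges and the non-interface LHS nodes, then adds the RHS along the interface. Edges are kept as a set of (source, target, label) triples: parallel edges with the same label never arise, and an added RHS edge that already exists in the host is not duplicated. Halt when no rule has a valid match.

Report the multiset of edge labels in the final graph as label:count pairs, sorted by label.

Answer: p:2 q:2

Rewrite trace:
initial: |V|=10 |E|=10  E = 0-p->1 0-p->2 2-q->0 2-q->3 4-p->4 5-p->3 6-q->6 7-p->7 8-p->0 9-q->9
step 1: apply R0 at {0↦4, 1↦0, 2↦8, 3↦6}  → |V|=7 |E|=7  E = 0-p->1 0-p->2 2-q->0 2-q->3 5-p->3 7-p->7 9-q->9
step 2: apply R0 at {0↦7, 1↦3, 2↦5, 3↦9}  → |V|=4 |E|=4  E = 0-p->1 0-p->2 2-q->0 2-q->3
halt: no rule applies after step 2
NF edges: [(0, 1, 'p'), (0, 2, 'p'), (2, 0, 'q'), (2, 3, 'q')]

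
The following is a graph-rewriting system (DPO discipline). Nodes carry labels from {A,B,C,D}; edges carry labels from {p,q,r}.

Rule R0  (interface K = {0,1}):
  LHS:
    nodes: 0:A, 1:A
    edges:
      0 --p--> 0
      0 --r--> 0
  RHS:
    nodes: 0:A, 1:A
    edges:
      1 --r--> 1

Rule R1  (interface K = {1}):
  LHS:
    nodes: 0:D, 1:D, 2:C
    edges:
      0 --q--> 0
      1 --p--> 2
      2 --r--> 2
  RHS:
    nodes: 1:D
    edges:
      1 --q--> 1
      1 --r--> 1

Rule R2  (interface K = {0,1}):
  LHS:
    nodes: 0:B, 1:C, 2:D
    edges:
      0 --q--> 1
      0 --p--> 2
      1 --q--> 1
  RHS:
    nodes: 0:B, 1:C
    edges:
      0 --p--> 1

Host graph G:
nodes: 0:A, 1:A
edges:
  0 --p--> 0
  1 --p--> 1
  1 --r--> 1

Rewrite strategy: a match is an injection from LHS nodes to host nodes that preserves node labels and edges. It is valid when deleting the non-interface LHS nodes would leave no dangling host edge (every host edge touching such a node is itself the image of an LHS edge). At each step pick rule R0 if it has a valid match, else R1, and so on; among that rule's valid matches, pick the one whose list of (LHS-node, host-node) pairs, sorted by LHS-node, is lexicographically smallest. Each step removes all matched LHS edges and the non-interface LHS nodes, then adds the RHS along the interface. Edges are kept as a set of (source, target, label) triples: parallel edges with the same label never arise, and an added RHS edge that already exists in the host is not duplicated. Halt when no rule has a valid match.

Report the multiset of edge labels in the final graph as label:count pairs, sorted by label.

initial: |V|=2 |E|=3  E = 0-p->0 1-p->1 1-r->1
step 1: apply R0 at {0↦1, 1↦0}  → |V|=2 |E|=2  E = 0-p->0 0-r->0
step 2: apply R0 at {0↦0, 1↦1}  → |V|=2 |E|=1  E = 1-r->1
halt: no rule applies after step 2
NF edges: [(1, 1, 'r')]

Answer: r:1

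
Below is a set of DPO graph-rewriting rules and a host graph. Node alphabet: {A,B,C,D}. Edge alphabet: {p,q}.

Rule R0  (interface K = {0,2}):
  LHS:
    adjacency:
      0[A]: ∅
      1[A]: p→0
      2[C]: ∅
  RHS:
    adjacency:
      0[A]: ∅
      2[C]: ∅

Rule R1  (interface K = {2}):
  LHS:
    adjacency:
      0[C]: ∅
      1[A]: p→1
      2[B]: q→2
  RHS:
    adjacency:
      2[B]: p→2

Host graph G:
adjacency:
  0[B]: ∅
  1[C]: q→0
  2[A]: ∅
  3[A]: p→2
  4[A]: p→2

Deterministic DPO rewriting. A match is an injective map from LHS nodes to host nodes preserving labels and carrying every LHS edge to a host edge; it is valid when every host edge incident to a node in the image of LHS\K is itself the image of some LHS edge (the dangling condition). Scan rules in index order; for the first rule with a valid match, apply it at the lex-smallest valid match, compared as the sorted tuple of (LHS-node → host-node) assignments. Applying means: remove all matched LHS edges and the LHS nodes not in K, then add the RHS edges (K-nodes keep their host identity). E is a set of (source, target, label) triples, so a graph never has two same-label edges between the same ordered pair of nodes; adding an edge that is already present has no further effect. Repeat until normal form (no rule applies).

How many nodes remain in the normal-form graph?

Answer: 3

Derivation:
initial: |V|=5 |E|=3  E = 1-q->0 3-p->2 4-p->2
step 1: apply R0 at {0↦2, 1↦3, 2↦1}  → |V|=4 |E|=2  E = 1-q->0 4-p->2
step 2: apply R0 at {0↦2, 1↦4, 2↦1}  → |V|=3 |E|=1  E = 1-q->0
final graph: no rule applies after step 2
NF nodes: {0:B, 1:C, 2:A}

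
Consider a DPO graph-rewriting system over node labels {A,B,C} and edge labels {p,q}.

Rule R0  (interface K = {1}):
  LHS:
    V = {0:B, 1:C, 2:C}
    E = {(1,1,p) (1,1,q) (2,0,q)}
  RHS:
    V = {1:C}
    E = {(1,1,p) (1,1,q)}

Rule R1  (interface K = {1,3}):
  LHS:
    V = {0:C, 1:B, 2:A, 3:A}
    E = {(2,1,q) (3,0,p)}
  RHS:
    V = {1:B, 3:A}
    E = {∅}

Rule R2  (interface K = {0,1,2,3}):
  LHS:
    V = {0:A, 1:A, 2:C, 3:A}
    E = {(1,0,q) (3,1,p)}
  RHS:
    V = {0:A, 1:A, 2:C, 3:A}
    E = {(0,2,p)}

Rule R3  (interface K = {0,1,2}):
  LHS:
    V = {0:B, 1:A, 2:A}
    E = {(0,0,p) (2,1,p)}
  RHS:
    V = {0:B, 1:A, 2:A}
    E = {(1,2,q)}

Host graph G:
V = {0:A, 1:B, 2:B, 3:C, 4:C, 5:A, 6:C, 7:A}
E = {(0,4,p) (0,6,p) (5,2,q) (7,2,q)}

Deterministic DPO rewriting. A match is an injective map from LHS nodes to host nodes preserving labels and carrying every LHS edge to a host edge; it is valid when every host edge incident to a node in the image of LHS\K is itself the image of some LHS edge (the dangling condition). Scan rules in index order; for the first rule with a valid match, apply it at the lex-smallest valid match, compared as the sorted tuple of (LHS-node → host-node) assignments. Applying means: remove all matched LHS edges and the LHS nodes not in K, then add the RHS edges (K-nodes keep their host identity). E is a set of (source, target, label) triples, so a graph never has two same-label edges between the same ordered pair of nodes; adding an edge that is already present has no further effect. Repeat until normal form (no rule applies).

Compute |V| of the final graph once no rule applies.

[0] host  ⇒  8 nodes, 4 edges  {0-p->4 0-p->6 5-q->2 7-q->2}
[1] R1 @ {0↦4, 1↦2, 2↦5, 3↦0}  ⇒  6 nodes, 2 edges  {0-p->6 7-q->2}
[2] R1 @ {0↦6, 1↦2, 2↦7, 3↦0}  ⇒  4 nodes, 0 edges  {∅}
halt: no rule applies after step 2
NF nodes: {0:A, 1:B, 2:B, 3:C}

Answer: 4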